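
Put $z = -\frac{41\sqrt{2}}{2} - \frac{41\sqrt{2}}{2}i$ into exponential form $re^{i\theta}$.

r = |z| = sqrt((-41*sqrt(2)/2)^2 + (-41*sqrt(2)/2)^2) = sqrt(1681/2 + 1681/2) = sqrt(1681) = 41
θ = arctan(b/a) = arctan(-28.9914/-28.9914) (quadrant-adjusted) = 225° = 5π/4
z = 41e^(i*5π/4)


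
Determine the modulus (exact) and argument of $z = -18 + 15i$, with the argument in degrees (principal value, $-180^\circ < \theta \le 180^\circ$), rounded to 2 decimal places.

|z| = sqrt((-18)^2 + 15^2) = sqrt(549)
arg(z) = arctan(b/a) = arctan(15/-18) (quadrant-adjusted) = 140.19°


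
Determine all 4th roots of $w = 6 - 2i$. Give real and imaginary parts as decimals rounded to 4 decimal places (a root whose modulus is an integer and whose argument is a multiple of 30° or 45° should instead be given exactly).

|w| = sqrt(40) ≈ 6.324555, arg(w) ≈ 341.565051°
Root modulus = sqrt(40)^(1/4) ≈ 1.585833
Root arguments: θ_k = (arg(w) + 360°k)/4 for k = 0, 1, ..., 3
Compute each root as (root modulus)(cos θ_k + i sin θ_k) using full-precision intermediates, then round to 4 decimal places.
Roots: 0.1274 + 1.5807i, -1.5807 + 0.1274i, -0.1274 - 1.5807i, 1.5807 - 0.1274i


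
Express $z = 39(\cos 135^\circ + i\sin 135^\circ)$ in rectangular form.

a = r cos θ = 39 * -sqrt(2)/2 = -39*sqrt(2)/2
b = r sin θ = 39 * sqrt(2)/2 = 39*sqrt(2)/2
z = -39*sqrt(2)/2 + (39*sqrt(2)/2)i


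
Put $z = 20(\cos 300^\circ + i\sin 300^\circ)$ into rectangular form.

a = r cos θ = 20 * 1/2 = 10
b = r sin θ = 20 * -sqrt(3)/2 = -10*sqrt(3)
z = 10 - 10*sqrt(3)i


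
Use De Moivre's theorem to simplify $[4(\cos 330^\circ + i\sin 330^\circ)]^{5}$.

By De Moivre: z^n = r^n(cos(nθ) + i sin(nθ))
= 4^5(cos(5*330°) + i sin(5*330°))
= 1024(cos 210° + i sin 210°)
= -512*sqrt(3) - 512i


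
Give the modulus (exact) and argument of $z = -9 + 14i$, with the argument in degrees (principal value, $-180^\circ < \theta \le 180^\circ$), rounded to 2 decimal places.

|z| = sqrt((-9)^2 + 14^2) = sqrt(277)
arg(z) = arctan(b/a) = arctan(14/-9) (quadrant-adjusted) = 122.74°


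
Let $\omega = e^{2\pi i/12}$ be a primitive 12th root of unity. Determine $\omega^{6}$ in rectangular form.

ω^6 = e^(2πi·6/12) = e^(i·1π)
= cos(1π) + i sin(1π)
= -1


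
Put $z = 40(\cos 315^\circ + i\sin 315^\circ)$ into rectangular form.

a = r cos θ = 40 * sqrt(2)/2 = 20*sqrt(2)
b = r sin θ = 40 * -sqrt(2)/2 = -20*sqrt(2)
z = 20*sqrt(2) - 20*sqrt(2)i


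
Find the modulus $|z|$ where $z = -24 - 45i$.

|z| = sqrt(a^2 + b^2) = sqrt((-24)^2 + (-45)^2) = sqrt(2601) = 51


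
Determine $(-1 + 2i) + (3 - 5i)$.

(-1 + 3) + (2 + (-5))i = 2 - 3i


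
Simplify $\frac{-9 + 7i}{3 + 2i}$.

Multiply numerator and denominator by conjugate (3 - 2i):
= (-9 + 7i)(3 - 2i) / (3^2 + 2^2)
= (-13 + 39i) / 13
= -1 + 3i


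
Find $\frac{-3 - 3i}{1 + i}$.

Multiply numerator and denominator by conjugate (1 - i):
= (-3 - 3i)(1 - i) / (1^2 + 1^2)
= (-6) / 2
= -3


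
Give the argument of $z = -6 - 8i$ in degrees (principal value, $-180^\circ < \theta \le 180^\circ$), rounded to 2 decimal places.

θ = arctan(b/a) = arctan(-8/-6) (quadrant-adjusted) = -126.87°


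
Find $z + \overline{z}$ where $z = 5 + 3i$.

z + conjugate(z) = (a + bi) + (a - bi) = 2a
= 2 * 5 = 10


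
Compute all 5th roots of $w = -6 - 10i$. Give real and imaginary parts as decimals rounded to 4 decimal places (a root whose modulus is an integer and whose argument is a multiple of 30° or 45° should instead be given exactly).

|w| = sqrt(136) ≈ 11.661904, arg(w) ≈ 239.036243°
Root modulus = sqrt(136)^(1/5) ≈ 1.634383
Root arguments: θ_k = (arg(w) + 360°k)/5 for k = 0, 1, ..., 4
Compute each root as (root modulus)(cos θ_k + i sin θ_k) using full-precision intermediates, then round to 4 decimal places.
Roots: 1.0977 + 1.2109i, -0.8124 + 1.4182i, -1.5998 - 0.3344i, -0.1763 - 1.6248i, 1.4908 - 0.6698i


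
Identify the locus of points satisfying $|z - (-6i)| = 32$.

|z - z0| = r describes a circle centered at z0 with radius r
Here z0 = -6i and r = 32
Locus: Circle centered at (0, -6) with radius 32


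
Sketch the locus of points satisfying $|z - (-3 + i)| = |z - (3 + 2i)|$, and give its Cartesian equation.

|z - z1| = |z - z2| means z is equidistant from z1 and z2,
i.e. the perpendicular bisector of the segment from (-3, 1) to (3, 2) (midpoint (0, 3/2)).
With z = x + yi, square both sides:
(x - (-3))^2 + (y - 1)^2 = (x - 3)^2 + (y - 2)^2
The x^2 and y^2 terms cancel: 12x + 2y = 13 - 10 = 3
Simplify: 12x + 2y = 3
Locus: Perpendicular bisector of the segment from (-3, 1) to (3, 2): the line 12x + 2y = 3


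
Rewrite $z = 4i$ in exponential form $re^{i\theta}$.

r = |z| = sqrt((0)^2 + (4)^2) = sqrt(0 + 16) = sqrt(16) = 4
a = 0 and b > 0, so z lies on the positive imaginary axis: θ = 90° = π/2
z = 4e^(i*π/2)


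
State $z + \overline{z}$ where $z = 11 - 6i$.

z + conjugate(z) = (a + bi) + (a - bi) = 2a
= 2 * 11 = 22


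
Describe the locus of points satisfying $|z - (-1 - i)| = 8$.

|z - z0| = r describes a circle centered at z0 with radius r
Here z0 = -1 - i and r = 8
Locus: Circle centered at (-1, -1) with radius 8


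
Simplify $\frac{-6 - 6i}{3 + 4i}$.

Multiply numerator and denominator by conjugate (3 - 4i):
= (-6 - 6i)(3 - 4i) / (3^2 + 4^2)
= (-42 + 6i) / 25
= -42/25 + (6/25)i


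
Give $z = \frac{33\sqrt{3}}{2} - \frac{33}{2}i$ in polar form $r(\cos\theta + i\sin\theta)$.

r = |z| = sqrt(a^2 + b^2) = sqrt((33*sqrt(3)/2)^2 + (-33/2)^2) = sqrt(3267/4 + 1089/4) = sqrt(1089) = 33
θ = arctan(b/a) = arctan(-16.5/28.5788) (quadrant-adjusted) = 330°
z = 33(cos 330° + i sin 330°)


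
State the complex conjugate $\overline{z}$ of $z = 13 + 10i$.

If z = a + bi, then conjugate(z) = a - bi
conjugate(13 + 10i) = 13 - 10i


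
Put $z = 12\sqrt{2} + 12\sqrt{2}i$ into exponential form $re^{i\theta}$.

r = |z| = sqrt((12*sqrt(2))^2 + (12*sqrt(2))^2) = sqrt(288 + 288) = sqrt(576) = 24
θ = arctan(b/a) = arctan(16.9706/16.9706) (quadrant-adjusted) = 45° = π/4
z = 24e^(i*π/4)


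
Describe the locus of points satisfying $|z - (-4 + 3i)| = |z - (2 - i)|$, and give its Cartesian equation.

|z - z1| = |z - z2| means z is equidistant from z1 and z2,
i.e. the perpendicular bisector of the segment from (-4, 3) to (2, -1) (midpoint (-1, 1)).
With z = x + yi, square both sides:
(x - (-4))^2 + (y - 3)^2 = (x - 2)^2 + (y - (-1))^2
The x^2 and y^2 terms cancel: 12x + (-8)y = 5 - 25 = -20
Simplify: 3x - 2y = -5
Locus: Perpendicular bisector of the segment from (-4, 3) to (2, -1): the line 3x - 2y = -5


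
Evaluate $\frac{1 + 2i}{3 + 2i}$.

Multiply numerator and denominator by conjugate (3 - 2i):
= (1 + 2i)(3 - 2i) / (3^2 + 2^2)
= (7 + 4i) / 13
= 7/13 + (4/13)i


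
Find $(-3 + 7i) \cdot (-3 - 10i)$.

(a1*a2 - b1*b2) + (a1*b2 + b1*a2)i
= (9 - (-70)) + (30 + (-21))i
= 79 + 9i


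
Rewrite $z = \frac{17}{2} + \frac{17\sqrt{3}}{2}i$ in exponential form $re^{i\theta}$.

r = |z| = sqrt((17/2)^2 + (17*sqrt(3)/2)^2) = sqrt(289/4 + 867/4) = sqrt(289) = 17
θ = arctan(b/a) = arctan(14.7224/8.5) (quadrant-adjusted) = 60° = π/3
z = 17e^(i*π/3)


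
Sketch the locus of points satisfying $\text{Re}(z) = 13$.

Re(z) = x where z = x + yi; the equation x = 13 is satisfied by all points with that x-coordinate
Locus: Vertical line x = 13


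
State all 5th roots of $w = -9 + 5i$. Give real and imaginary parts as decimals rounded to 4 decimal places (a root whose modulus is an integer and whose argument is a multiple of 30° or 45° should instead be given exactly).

|w| = sqrt(106) ≈ 10.295630, arg(w) ≈ 150.945396°
Root modulus = sqrt(106)^(1/5) ≈ 1.594155
Root arguments: θ_k = (arg(w) + 360°k)/5 for k = 0, 1, ..., 4
Compute each root as (root modulus)(cos θ_k + i sin θ_k) using full-precision intermediates, then round to 4 decimal places.
Roots: 1.3779 + 0.8016i, -0.3366 + 1.5582i, -1.5860 + 0.1614i, -0.6436 - 1.4585i, 1.1882 - 1.0628i


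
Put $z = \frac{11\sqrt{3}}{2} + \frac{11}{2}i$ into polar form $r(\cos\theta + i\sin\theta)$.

r = |z| = sqrt(a^2 + b^2) = sqrt((11*sqrt(3)/2)^2 + (11/2)^2) = sqrt(363/4 + 121/4) = sqrt(121) = 11
θ = arctan(b/a) = arctan(5.5/9.5263) (quadrant-adjusted) = 30°
z = 11(cos 30° + i sin 30°)


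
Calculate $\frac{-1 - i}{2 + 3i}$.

Multiply numerator and denominator by conjugate (2 - 3i):
= (-1 - i)(2 - 3i) / (2^2 + 3^2)
= (-5 + i) / 13
= -5/13 + (1/13)i


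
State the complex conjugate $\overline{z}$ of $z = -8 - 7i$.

If z = a + bi, then conjugate(z) = a - bi
conjugate(-8 - 7i) = -8 + 7i


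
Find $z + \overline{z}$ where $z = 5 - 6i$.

z + conjugate(z) = (a + bi) + (a - bi) = 2a
= 2 * 5 = 10


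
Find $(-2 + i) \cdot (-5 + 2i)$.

(a1*a2 - b1*b2) + (a1*b2 + b1*a2)i
= (10 - 2) + (-4 + (-5))i
= 8 - 9i


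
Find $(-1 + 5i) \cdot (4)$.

(a1*a2 - b1*b2) + (a1*b2 + b1*a2)i
= (-4 - 0) + (0 + 20)i
= -4 + 20i


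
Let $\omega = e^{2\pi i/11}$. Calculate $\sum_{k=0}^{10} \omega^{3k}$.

Let ζ = ω^3 = e^(2πi·3/11). Since 11 ∤ 3, ζ ≠ 1.
Sum = Σ_{k=0}^{10} ζ^k = (ζ^11 - 1)/(ζ - 1) = (ω^{3·11} - 1)/(ζ - 1) = (1 - 1)/(ζ - 1) = 0


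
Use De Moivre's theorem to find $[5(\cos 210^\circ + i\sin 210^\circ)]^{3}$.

By De Moivre: z^n = r^n(cos(nθ) + i sin(nθ))
= 5^3(cos(3*210°) + i sin(3*210°))
= 125(cos 270° + i sin 270°)
= -125i


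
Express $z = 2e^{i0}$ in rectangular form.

a = r cos θ = 2 * 1 = 2
b = r sin θ = 2 * 0 = 0
z = 2


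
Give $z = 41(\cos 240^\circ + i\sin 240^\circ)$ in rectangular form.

a = r cos θ = 41 * -1/2 = -41/2
b = r sin θ = 41 * -sqrt(3)/2 = -41*sqrt(3)/2
z = -41/2 - (41*sqrt(3)/2)i


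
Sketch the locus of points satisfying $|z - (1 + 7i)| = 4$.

|z - z0| = r describes a circle centered at z0 with radius r
Here z0 = 1 + 7i and r = 4
Locus: Circle centered at (1, 7) with radius 4


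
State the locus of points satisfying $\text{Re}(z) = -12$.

Re(z) = x where z = x + yi; the equation x = -12 is satisfied by all points with that x-coordinate
Locus: Vertical line x = -12


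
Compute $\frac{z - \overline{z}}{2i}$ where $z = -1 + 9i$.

z - conjugate(z) = 2bi
(z - conjugate(z))/(2i) = 2bi/(2i) = b = 9


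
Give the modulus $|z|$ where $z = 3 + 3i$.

|z| = sqrt(a^2 + b^2) = sqrt(3^2 + 3^2) = sqrt(18) = sqrt(18)


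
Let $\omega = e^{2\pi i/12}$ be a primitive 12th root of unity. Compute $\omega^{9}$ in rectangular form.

ω^9 = e^(2πi·9/12) = e^(i·3π/2)
= cos(3π/2) + i sin(3π/2)
= -i


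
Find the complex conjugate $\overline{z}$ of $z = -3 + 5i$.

If z = a + bi, then conjugate(z) = a - bi
conjugate(-3 + 5i) = -3 - 5i


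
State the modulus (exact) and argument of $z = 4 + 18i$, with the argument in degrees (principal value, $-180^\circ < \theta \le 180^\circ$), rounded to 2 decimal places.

|z| = sqrt(4^2 + 18^2) = sqrt(340)
arg(z) = arctan(b/a) = arctan(18/4) (quadrant-adjusted) = 77.47°


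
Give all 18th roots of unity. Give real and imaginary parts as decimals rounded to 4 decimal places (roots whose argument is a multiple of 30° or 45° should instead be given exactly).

ω_k = e^(2πik/18) = cos(2πk/18) + i sin(2πk/18) for k = 0, 1, ..., 17
Roots: 1, 0.9397 + 0.3420i, 0.7660 + 0.6428i, 1/2 + (sqrt(3)/2)i, 0.1736 + 0.9848i, -0.1736 + 0.9848i, -1/2 + (sqrt(3)/2)i, -0.7660 + 0.6428i, -0.9397 + 0.3420i, -1, -0.9397 - 0.3420i, -0.7660 - 0.6428i, -1/2 - (sqrt(3)/2)i, -0.1736 - 0.9848i, 0.1736 - 0.9848i, 1/2 - (sqrt(3)/2)i, 0.7660 - 0.6428i, 0.9397 - 0.3420i


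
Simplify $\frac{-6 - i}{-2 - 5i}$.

Multiply numerator and denominator by conjugate (-2 + 5i):
= (-6 - i)(-2 + 5i) / ((-2)^2 + (-5)^2)
= (17 - 28i) / 29
= 17/29 - (28/29)i


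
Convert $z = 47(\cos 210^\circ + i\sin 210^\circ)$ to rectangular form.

a = r cos θ = 47 * -sqrt(3)/2 = -47*sqrt(3)/2
b = r sin θ = 47 * -1/2 = -47/2
z = -47*sqrt(3)/2 - (47/2)i


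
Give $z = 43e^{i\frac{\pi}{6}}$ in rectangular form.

a = r cos θ = 43 * sqrt(3)/2 = 43*sqrt(3)/2
b = r sin θ = 43 * 1/2 = 43/2
z = 43*sqrt(3)/2 + (43/2)i


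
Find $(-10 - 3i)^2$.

(a + bi)^2 = a^2 - b^2 + 2abi
= (-10)^2 - (-3)^2 + 2*(-10)*(-3)i
= 91 + 60i


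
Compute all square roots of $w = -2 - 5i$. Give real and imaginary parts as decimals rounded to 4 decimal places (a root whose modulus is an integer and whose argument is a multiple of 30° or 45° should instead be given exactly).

|w| = sqrt(29) ≈ 5.385165, arg(w) ≈ 248.198591°
Root modulus = sqrt(29)^(1/2) ≈ 2.320596
Root arguments: θ_k = (arg(w) + 360°k)/2 for k = 0, 1, ..., 1
Compute each root as (root modulus)(cos θ_k + i sin θ_k) using full-precision intermediates, then round to 4 decimal places.
Roots: -1.3010 + 1.9216i, 1.3010 - 1.9216i


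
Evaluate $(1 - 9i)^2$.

(a + bi)^2 = a^2 - b^2 + 2abi
= 1^2 - (-9)^2 + 2*1*(-9)i
= -80 - 18i


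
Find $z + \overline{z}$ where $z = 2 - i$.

z + conjugate(z) = (a + bi) + (a - bi) = 2a
= 2 * 2 = 4


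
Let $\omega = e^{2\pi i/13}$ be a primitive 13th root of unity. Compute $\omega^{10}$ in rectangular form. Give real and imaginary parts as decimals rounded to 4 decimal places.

ω^10 = e^(2πi·10/13) = e^(i·20π/13)
= cos(20π/13) + i sin(20π/13)
= 0.1205 - 0.9927i


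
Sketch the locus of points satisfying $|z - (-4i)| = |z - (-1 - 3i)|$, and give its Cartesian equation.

|z - z1| = |z - z2| means z is equidistant from z1 and z2,
i.e. the perpendicular bisector of the segment from (0, -4) to (-1, -3) (midpoint (-1/2, -7/2)).
With z = x + yi, square both sides:
(x - 0)^2 + (y - (-4))^2 = (x - (-1))^2 + (y - (-3))^2
The x^2 and y^2 terms cancel: -2x + 2y = 10 - 16 = -6
Simplify: x - y = 3
Locus: Perpendicular bisector of the segment from (0, -4) to (-1, -3): the line x - y = 3


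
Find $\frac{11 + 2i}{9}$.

Divisor is real, so divide each part by 9:
= 11/9 + (2/9)i


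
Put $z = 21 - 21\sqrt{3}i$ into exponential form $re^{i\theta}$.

r = |z| = sqrt((21)^2 + (-21*sqrt(3))^2) = sqrt(441 + 1323) = sqrt(1764) = 42
θ = arctan(b/a) = arctan(-36.3731/21) (quadrant-adjusted) = -60° = -π/3
z = 42e^(-i*π/3)


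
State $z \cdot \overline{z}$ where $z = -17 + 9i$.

z * conjugate(z) = |z|^2 = a^2 + b^2
= (-17)^2 + 9^2 = 370


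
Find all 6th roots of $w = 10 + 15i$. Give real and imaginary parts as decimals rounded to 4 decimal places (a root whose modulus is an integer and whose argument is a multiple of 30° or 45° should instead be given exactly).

|w| = sqrt(325) ≈ 18.027756, arg(w) ≈ 56.309932°
Root modulus = sqrt(325)^(1/6) ≈ 1.619286
Root arguments: θ_k = (arg(w) + 360°k)/6 for k = 0, 1, ..., 5
Compute each root as (root modulus)(cos θ_k + i sin θ_k) using full-precision intermediates, then round to 4 decimal places.
Roots: 1.5976 + 0.2641i, 0.5701 + 1.5156i, -1.0275 + 1.2515i, -1.5976 - 0.2641i, -0.5701 - 1.5156i, 1.0275 - 1.2515i


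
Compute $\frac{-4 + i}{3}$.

Divisor is real, so divide each part by 3:
= -4/3 + (1/3)i


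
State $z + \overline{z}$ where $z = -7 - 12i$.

z + conjugate(z) = (a + bi) + (a - bi) = 2a
= 2 * (-7) = -14


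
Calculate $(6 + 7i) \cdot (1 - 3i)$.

(a1*a2 - b1*b2) + (a1*b2 + b1*a2)i
= (6 - (-21)) + (-18 + 7)i
= 27 - 11i


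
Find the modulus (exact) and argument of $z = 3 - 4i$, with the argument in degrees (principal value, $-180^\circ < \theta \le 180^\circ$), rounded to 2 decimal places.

|z| = sqrt(3^2 + (-4)^2) = 5
arg(z) = arctan(b/a) = arctan(-4/3) (quadrant-adjusted) = -53.13°


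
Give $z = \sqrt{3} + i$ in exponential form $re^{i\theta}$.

r = |z| = sqrt((sqrt(3))^2 + (1)^2) = sqrt(3 + 1) = sqrt(4) = 2
θ = arctan(b/a) = arctan(1/1.7321) (quadrant-adjusted) = 30° = π/6
z = 2e^(i*π/6)


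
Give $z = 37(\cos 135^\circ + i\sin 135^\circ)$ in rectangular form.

a = r cos θ = 37 * -sqrt(2)/2 = -37*sqrt(2)/2
b = r sin θ = 37 * sqrt(2)/2 = 37*sqrt(2)/2
z = -37*sqrt(2)/2 + (37*sqrt(2)/2)i


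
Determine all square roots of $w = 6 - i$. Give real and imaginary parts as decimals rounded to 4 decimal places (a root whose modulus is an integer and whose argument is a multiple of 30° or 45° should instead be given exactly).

|w| = sqrt(37) ≈ 6.082763, arg(w) ≈ 350.537678°
Root modulus = sqrt(37)^(1/2) ≈ 2.466326
Root arguments: θ_k = (arg(w) + 360°k)/2 for k = 0, 1, ..., 1
Compute each root as (root modulus)(cos θ_k + i sin θ_k) using full-precision intermediates, then round to 4 decimal places.
Roots: -2.4579 + 0.2034i, 2.4579 - 0.2034i


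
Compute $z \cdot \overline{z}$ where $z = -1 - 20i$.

z * conjugate(z) = |z|^2 = a^2 + b^2
= (-1)^2 + (-20)^2 = 401


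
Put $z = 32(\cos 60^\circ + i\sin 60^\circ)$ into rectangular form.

a = r cos θ = 32 * 1/2 = 16
b = r sin θ = 32 * sqrt(3)/2 = 16*sqrt(3)
z = 16 + 16*sqrt(3)i


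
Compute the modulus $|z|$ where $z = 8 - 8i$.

|z| = sqrt(a^2 + b^2) = sqrt(8^2 + (-8)^2) = sqrt(128) = sqrt(128)


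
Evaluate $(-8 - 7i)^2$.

(a + bi)^2 = a^2 - b^2 + 2abi
= (-8)^2 - (-7)^2 + 2*(-8)*(-7)i
= 15 + 112i


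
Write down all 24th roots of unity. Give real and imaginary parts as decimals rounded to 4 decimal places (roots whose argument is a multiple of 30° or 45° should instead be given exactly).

ω_k = e^(2πik/24) = cos(2πk/24) + i sin(2πk/24) for k = 0, 1, ..., 23
Roots: 1, 0.9659 + 0.2588i, sqrt(3)/2 + (1/2)i, sqrt(2)/2 + (sqrt(2)/2)i, 1/2 + (sqrt(3)/2)i, 0.2588 + 0.9659i, i, -0.2588 + 0.9659i, -1/2 + (sqrt(3)/2)i, -sqrt(2)/2 + (sqrt(2)/2)i, -sqrt(3)/2 + (1/2)i, -0.9659 + 0.2588i, -1, -0.9659 - 0.2588i, -sqrt(3)/2 - (1/2)i, -sqrt(2)/2 - (sqrt(2)/2)i, -1/2 - (sqrt(3)/2)i, -0.2588 - 0.9659i, -i, 0.2588 - 0.9659i, 1/2 - (sqrt(3)/2)i, sqrt(2)/2 - (sqrt(2)/2)i, sqrt(3)/2 - (1/2)i, 0.9659 - 0.2588i


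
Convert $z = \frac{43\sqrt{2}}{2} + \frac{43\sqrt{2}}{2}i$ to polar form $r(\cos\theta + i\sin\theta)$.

r = |z| = sqrt(a^2 + b^2) = sqrt((43*sqrt(2)/2)^2 + (43*sqrt(2)/2)^2) = sqrt(1849/2 + 1849/2) = sqrt(1849) = 43
θ = arctan(b/a) = arctan(30.4056/30.4056) (quadrant-adjusted) = 45°
z = 43(cos 45° + i sin 45°)


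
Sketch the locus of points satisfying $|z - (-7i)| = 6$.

|z - z0| = r describes a circle centered at z0 with radius r
Here z0 = -7i and r = 6
Locus: Circle centered at (0, -7) with radius 6


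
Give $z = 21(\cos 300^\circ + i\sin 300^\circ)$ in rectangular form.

a = r cos θ = 21 * 1/2 = 21/2
b = r sin θ = 21 * -sqrt(3)/2 = -21*sqrt(3)/2
z = 21/2 - (21*sqrt(3)/2)i


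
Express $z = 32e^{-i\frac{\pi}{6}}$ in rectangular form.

a = r cos θ = 32 * sqrt(3)/2 = 16*sqrt(3)
b = r sin θ = 32 * -1/2 = -16
z = 16*sqrt(3) - 16i


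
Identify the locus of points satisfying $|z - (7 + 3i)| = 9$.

|z - z0| = r describes a circle centered at z0 with radius r
Here z0 = 7 + 3i and r = 9
Locus: Circle centered at (7, 3) with radius 9


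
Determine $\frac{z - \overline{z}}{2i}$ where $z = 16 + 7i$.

z - conjugate(z) = 2bi
(z - conjugate(z))/(2i) = 2bi/(2i) = b = 7


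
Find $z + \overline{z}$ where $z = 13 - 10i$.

z + conjugate(z) = (a + bi) + (a - bi) = 2a
= 2 * 13 = 26


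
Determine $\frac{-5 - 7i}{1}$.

Divisor is real, so divide each part by 1:
= -5 - 7i


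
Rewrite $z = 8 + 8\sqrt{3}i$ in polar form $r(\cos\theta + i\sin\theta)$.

r = |z| = sqrt(a^2 + b^2) = sqrt((8)^2 + (8*sqrt(3))^2) = sqrt(64 + 192) = sqrt(256) = 16
θ = arctan(b/a) = arctan(13.8564/8) (quadrant-adjusted) = 60°
z = 16(cos 60° + i sin 60°)


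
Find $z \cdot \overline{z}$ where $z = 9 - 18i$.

z * conjugate(z) = |z|^2 = a^2 + b^2
= 9^2 + (-18)^2 = 405


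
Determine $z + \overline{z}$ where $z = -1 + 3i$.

z + conjugate(z) = (a + bi) + (a - bi) = 2a
= 2 * (-1) = -2


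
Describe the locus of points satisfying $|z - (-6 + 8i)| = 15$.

|z - z0| = r describes a circle centered at z0 with radius r
Here z0 = -6 + 8i and r = 15
Locus: Circle centered at (-6, 8) with radius 15


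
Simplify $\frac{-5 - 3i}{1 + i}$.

Multiply numerator and denominator by conjugate (1 - i):
= (-5 - 3i)(1 - i) / (1^2 + 1^2)
= (-8 + 2i) / 2
= -4 + i


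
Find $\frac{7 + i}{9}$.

Divisor is real, so divide each part by 9:
= 7/9 + (1/9)i


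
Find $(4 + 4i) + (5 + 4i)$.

(4 + 5) + (4 + 4)i = 9 + 8i


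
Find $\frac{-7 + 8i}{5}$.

Divisor is real, so divide each part by 5:
= -7/5 + (8/5)i


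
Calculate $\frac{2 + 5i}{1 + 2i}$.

Multiply numerator and denominator by conjugate (1 - 2i):
= (2 + 5i)(1 - 2i) / (1^2 + 2^2)
= (12 + i) / 5
= 12/5 + (1/5)i


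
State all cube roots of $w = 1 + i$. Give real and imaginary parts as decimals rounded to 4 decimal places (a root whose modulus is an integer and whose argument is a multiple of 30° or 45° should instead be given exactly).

|w| = sqrt(2) ≈ 1.414214, arg(w) = 45°
Root modulus = sqrt(2)^(1/3) ≈ 1.122462
Root arguments: θ_k = (45° + 360°k)/3 for k = 0, 1, ..., 2
Compute each root as (root modulus)(cos θ_k + i sin θ_k) using full-precision intermediates, then round to 4 decimal places.
Roots: 1.0842 + 0.2905i, -0.7937 + 0.7937i, -0.2905 - 1.0842i


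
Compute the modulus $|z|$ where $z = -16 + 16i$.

|z| = sqrt(a^2 + b^2) = sqrt((-16)^2 + 16^2) = sqrt(512) = sqrt(512)


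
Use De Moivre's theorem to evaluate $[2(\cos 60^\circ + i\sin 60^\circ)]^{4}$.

By De Moivre: z^n = r^n(cos(nθ) + i sin(nθ))
= 2^4(cos(4*60°) + i sin(4*60°))
= 16(cos 240° + i sin 240°)
= -8 - 8*sqrt(3)i


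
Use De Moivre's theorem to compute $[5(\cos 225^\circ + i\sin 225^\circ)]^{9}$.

By De Moivre: z^n = r^n(cos(nθ) + i sin(nθ))
= 5^9(cos(9*225°) + i sin(9*225°))
= 1953125(cos 225° + i sin 225°)
= -1953125*sqrt(2)/2 - (1953125*sqrt(2)/2)i


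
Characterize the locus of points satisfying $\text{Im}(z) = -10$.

Im(z) = y where z = x + yi; the equation y = -10 is satisfied by all points with that y-coordinate
Locus: Horizontal line y = -10


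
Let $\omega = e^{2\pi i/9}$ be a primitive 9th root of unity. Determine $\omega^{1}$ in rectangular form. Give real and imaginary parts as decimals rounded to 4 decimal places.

ω^1 = e^(2πi·1/9) = e^(i·2π/9)
= cos(2π/9) + i sin(2π/9)
= 0.7660 + 0.6428i


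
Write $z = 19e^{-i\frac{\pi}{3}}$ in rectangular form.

a = r cos θ = 19 * 1/2 = 19/2
b = r sin θ = 19 * -sqrt(3)/2 = -19*sqrt(3)/2
z = 19/2 - (19*sqrt(3)/2)i


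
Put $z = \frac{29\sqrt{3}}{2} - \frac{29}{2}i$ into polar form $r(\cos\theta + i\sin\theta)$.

r = |z| = sqrt(a^2 + b^2) = sqrt((29*sqrt(3)/2)^2 + (-29/2)^2) = sqrt(2523/4 + 841/4) = sqrt(841) = 29
θ = arctan(b/a) = arctan(-14.5/25.1147) (quadrant-adjusted) = 330°
z = 29(cos 330° + i sin 330°)


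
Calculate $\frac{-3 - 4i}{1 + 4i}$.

Multiply numerator and denominator by conjugate (1 - 4i):
= (-3 - 4i)(1 - 4i) / (1^2 + 4^2)
= (-19 + 8i) / 17
= -19/17 + (8/17)i


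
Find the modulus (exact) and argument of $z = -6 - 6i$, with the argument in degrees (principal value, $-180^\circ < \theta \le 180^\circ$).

|z| = sqrt((-6)^2 + (-6)^2) = sqrt(72)
arg(z) = arctan(b/a) = arctan(-6/-6) (quadrant-adjusted) = -135°


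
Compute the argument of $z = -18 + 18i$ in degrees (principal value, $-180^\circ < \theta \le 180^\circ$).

θ = arctan(b/a) = arctan(18/-18) (quadrant-adjusted) = 135°


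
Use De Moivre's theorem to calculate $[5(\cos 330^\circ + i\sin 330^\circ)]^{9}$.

By De Moivre: z^n = r^n(cos(nθ) + i sin(nθ))
= 5^9(cos(9*330°) + i sin(9*330°))
= 1953125(cos 90° + i sin 90°)
= 1953125i


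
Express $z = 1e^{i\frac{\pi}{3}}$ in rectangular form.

a = r cos θ = 1 * 1/2 = 1/2
b = r sin θ = 1 * sqrt(3)/2 = sqrt(3)/2
z = 1/2 + (sqrt(3)/2)i


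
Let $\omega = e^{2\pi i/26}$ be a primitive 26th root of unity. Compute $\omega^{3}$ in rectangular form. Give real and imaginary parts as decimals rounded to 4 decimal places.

ω^3 = e^(2πi·3/26) = e^(i·3π/13)
= cos(3π/13) + i sin(3π/13)
= 0.7485 + 0.6631i


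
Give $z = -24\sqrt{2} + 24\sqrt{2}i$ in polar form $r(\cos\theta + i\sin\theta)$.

r = |z| = sqrt(a^2 + b^2) = sqrt((-24*sqrt(2))^2 + (24*sqrt(2))^2) = sqrt(1152 + 1152) = sqrt(2304) = 48
θ = arctan(b/a) = arctan(33.9411/-33.9411) (quadrant-adjusted) = 135°
z = 48(cos 135° + i sin 135°)


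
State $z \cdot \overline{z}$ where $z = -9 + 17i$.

z * conjugate(z) = |z|^2 = a^2 + b^2
= (-9)^2 + 17^2 = 370


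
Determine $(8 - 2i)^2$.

(a + bi)^2 = a^2 - b^2 + 2abi
= 8^2 - (-2)^2 + 2*8*(-2)i
= 60 - 32i


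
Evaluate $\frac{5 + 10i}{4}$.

Divisor is real, so divide each part by 4:
= 5/4 + (5/2)i


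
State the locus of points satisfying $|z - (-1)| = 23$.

|z - z0| = r describes a circle centered at z0 with radius r
Here z0 = -1 and r = 23
Locus: Circle centered at (-1, 0) with radius 23


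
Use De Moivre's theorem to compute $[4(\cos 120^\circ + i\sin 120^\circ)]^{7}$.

By De Moivre: z^n = r^n(cos(nθ) + i sin(nθ))
= 4^7(cos(7*120°) + i sin(7*120°))
= 16384(cos 120° + i sin 120°)
= -8192 + 8192*sqrt(3)i


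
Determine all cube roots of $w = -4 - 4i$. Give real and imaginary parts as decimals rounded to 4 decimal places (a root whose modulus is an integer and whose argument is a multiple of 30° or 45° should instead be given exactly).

|w| = sqrt(32) ≈ 5.656854, arg(w) = 225°
Root modulus = sqrt(32)^(1/3) ≈ 1.781797
Root arguments: θ_k = (225° + 360°k)/3 for k = 0, 1, ..., 2
Compute each root as (root modulus)(cos θ_k + i sin θ_k) using full-precision intermediates, then round to 4 decimal places.
Roots: 0.4612 + 1.7211i, -1.7211 - 0.4612i, 1.2599 - 1.2599i


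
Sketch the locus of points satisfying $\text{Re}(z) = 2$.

Re(z) = x where z = x + yi; the equation x = 2 is satisfied by all points with that x-coordinate
Locus: Vertical line x = 2


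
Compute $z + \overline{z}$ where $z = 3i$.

z + conjugate(z) = (a + bi) + (a - bi) = 2a
= 2 * 0 = 0


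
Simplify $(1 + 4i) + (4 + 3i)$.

(1 + 4) + (4 + 3)i = 5 + 7i


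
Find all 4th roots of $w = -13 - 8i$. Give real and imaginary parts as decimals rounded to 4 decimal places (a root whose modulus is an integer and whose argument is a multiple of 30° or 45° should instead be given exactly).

|w| = sqrt(233) ≈ 15.264338, arg(w) ≈ 211.607502°
Root modulus = sqrt(233)^(1/4) ≈ 1.976603
Root arguments: θ_k = (arg(w) + 360°k)/4 for k = 0, 1, ..., 3
Compute each root as (root modulus)(cos θ_k + i sin θ_k) using full-precision intermediates, then round to 4 decimal places.
Roots: 1.1923 + 1.5765i, -1.5765 + 1.1923i, -1.1923 - 1.5765i, 1.5765 - 1.1923i


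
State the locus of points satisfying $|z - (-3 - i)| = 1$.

|z - z0| = r describes a circle centered at z0 with radius r
Here z0 = -3 - i and r = 1
Locus: Circle centered at (-3, -1) with radius 1


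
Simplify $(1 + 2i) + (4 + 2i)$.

(1 + 4) + (2 + 2)i = 5 + 4i


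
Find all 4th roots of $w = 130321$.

|w| = 130321, arg(w) = 0°
Root modulus = 130321^(1/4) = 19
Root arguments: θ_k = (0° + 360°k)/4 for k = 0, 1, ..., 3
Roots: 19, 19i, -19, -19i


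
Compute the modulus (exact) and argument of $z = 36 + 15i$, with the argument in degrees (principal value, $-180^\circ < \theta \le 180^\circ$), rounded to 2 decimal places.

|z| = sqrt(36^2 + 15^2) = 39
arg(z) = arctan(b/a) = arctan(15/36) (quadrant-adjusted) = 22.62°


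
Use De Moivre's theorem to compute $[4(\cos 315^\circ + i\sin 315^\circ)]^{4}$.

By De Moivre: z^n = r^n(cos(nθ) + i sin(nθ))
= 4^4(cos(4*315°) + i sin(4*315°))
= 256(cos 180° + i sin 180°)
= -256


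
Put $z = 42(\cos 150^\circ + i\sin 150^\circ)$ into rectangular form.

a = r cos θ = 42 * -sqrt(3)/2 = -21*sqrt(3)
b = r sin θ = 42 * 1/2 = 21
z = -21*sqrt(3) + 21i


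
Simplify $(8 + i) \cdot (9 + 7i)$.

(a1*a2 - b1*b2) + (a1*b2 + b1*a2)i
= (72 - 7) + (56 + 9)i
= 65 + 65i


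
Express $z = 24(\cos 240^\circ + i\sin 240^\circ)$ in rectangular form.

a = r cos θ = 24 * -1/2 = -12
b = r sin θ = 24 * -sqrt(3)/2 = -12*sqrt(3)
z = -12 - 12*sqrt(3)i


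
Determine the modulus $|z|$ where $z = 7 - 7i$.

|z| = sqrt(a^2 + b^2) = sqrt(7^2 + (-7)^2) = sqrt(98) = sqrt(98)


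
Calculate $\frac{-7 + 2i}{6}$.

Divisor is real, so divide each part by 6:
= -7/6 + (1/3)i


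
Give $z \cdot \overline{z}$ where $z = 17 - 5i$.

z * conjugate(z) = |z|^2 = a^2 + b^2
= 17^2 + (-5)^2 = 314


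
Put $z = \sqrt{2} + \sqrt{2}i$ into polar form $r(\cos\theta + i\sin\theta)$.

r = |z| = sqrt(a^2 + b^2) = sqrt((sqrt(2))^2 + (sqrt(2))^2) = sqrt(2 + 2) = sqrt(4) = 2
θ = arctan(b/a) = arctan(1.4142/1.4142) (quadrant-adjusted) = 45°
z = 2(cos 45° + i sin 45°)


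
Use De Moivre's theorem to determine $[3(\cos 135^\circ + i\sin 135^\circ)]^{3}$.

By De Moivre: z^n = r^n(cos(nθ) + i sin(nθ))
= 3^3(cos(3*135°) + i sin(3*135°))
= 27(cos 45° + i sin 45°)
= 27*sqrt(2)/2 + (27*sqrt(2)/2)i


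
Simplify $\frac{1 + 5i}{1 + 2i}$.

Multiply numerator and denominator by conjugate (1 - 2i):
= (1 + 5i)(1 - 2i) / (1^2 + 2^2)
= (11 + 3i) / 5
= 11/5 + (3/5)i


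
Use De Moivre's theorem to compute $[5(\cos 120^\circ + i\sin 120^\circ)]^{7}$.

By De Moivre: z^n = r^n(cos(nθ) + i sin(nθ))
= 5^7(cos(7*120°) + i sin(7*120°))
= 78125(cos 120° + i sin 120°)
= -78125/2 + (78125*sqrt(3)/2)i


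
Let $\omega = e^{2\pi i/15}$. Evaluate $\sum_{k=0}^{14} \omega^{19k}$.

Let ζ = ω^19 = e^(2πi·19/15). Since 15 ∤ 19, ζ ≠ 1.
Sum = Σ_{k=0}^{14} ζ^k = (ζ^15 - 1)/(ζ - 1) = (ω^{19·15} - 1)/(ζ - 1) = (1 - 1)/(ζ - 1) = 0


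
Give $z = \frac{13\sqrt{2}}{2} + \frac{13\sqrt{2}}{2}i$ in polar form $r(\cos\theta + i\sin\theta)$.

r = |z| = sqrt(a^2 + b^2) = sqrt((13*sqrt(2)/2)^2 + (13*sqrt(2)/2)^2) = sqrt(169/2 + 169/2) = sqrt(169) = 13
θ = arctan(b/a) = arctan(9.1924/9.1924) (quadrant-adjusted) = 45°
z = 13(cos 45° + i sin 45°)


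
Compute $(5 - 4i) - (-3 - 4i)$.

(5 - (-3)) + (-4 - (-4))i = 8


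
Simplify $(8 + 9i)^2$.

(a + bi)^2 = a^2 - b^2 + 2abi
= 8^2 - 9^2 + 2*8*9i
= -17 + 144i


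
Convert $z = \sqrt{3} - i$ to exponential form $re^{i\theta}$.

r = |z| = sqrt((sqrt(3))^2 + (-1)^2) = sqrt(3 + 1) = sqrt(4) = 2
θ = arctan(b/a) = arctan(-1/1.7321) (quadrant-adjusted) = -30° = -π/6
z = 2e^(-i*π/6)


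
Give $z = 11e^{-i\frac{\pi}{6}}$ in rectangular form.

a = r cos θ = 11 * sqrt(3)/2 = 11*sqrt(3)/2
b = r sin θ = 11 * -1/2 = -11/2
z = 11*sqrt(3)/2 - (11/2)i


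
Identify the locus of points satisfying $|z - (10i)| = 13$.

|z - z0| = r describes a circle centered at z0 with radius r
Here z0 = 10i and r = 13
Locus: Circle centered at (0, 10) with radius 13


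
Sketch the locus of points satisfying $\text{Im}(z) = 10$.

Im(z) = y where z = x + yi; the equation y = 10 is satisfied by all points with that y-coordinate
Locus: Horizontal line y = 10


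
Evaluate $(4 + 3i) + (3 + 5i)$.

(4 + 3) + (3 + 5)i = 7 + 8i


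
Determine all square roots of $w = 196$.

|w| = 196, arg(w) = 0°
Root modulus = 196^(1/2) = 14
Root arguments: θ_k = (0° + 360°k)/2 for k = 0, 1, ..., 1
Roots: 14, -14


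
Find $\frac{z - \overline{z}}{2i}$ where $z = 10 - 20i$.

z - conjugate(z) = 2bi
(z - conjugate(z))/(2i) = 2bi/(2i) = b = -20


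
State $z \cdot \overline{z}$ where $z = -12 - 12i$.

z * conjugate(z) = |z|^2 = a^2 + b^2
= (-12)^2 + (-12)^2 = 288


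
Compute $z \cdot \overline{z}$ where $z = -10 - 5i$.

z * conjugate(z) = |z|^2 = a^2 + b^2
= (-10)^2 + (-5)^2 = 125


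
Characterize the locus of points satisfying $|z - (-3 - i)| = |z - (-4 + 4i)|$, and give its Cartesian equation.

|z - z1| = |z - z2| means z is equidistant from z1 and z2,
i.e. the perpendicular bisector of the segment from (-3, -1) to (-4, 4) (midpoint (-7/2, 3/2)).
With z = x + yi, square both sides:
(x - (-3))^2 + (y - (-1))^2 = (x - (-4))^2 + (y - 4)^2
The x^2 and y^2 terms cancel: -2x + 10y = 32 - 10 = 22
Simplify: x - 5y = -11
Locus: Perpendicular bisector of the segment from (-3, -1) to (-4, 4): the line x - 5y = -11


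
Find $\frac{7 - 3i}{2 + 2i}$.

Multiply numerator and denominator by conjugate (2 - 2i):
= (7 - 3i)(2 - 2i) / (2^2 + 2^2)
= (8 - 20i) / 8
Divide through by 4: (2 - 5i) / 2
= 1 - (5/2)i


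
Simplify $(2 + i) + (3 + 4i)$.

(2 + 3) + (1 + 4)i = 5 + 5i


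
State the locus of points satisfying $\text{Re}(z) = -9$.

Re(z) = x where z = x + yi; the equation x = -9 is satisfied by all points with that x-coordinate
Locus: Vertical line x = -9


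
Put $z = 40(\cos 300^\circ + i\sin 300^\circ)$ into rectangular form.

a = r cos θ = 40 * 1/2 = 20
b = r sin θ = 40 * -sqrt(3)/2 = -20*sqrt(3)
z = 20 - 20*sqrt(3)i


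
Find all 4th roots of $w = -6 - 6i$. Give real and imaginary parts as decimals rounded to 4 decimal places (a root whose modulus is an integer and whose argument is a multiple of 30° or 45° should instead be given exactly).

|w| = sqrt(72) ≈ 8.485281, arg(w) = 225°
Root modulus = sqrt(72)^(1/4) ≈ 1.706737
Root arguments: θ_k = (225° + 360°k)/4 for k = 0, 1, ..., 3
Compute each root as (root modulus)(cos θ_k + i sin θ_k) using full-precision intermediates, then round to 4 decimal places.
Roots: 0.9482 + 1.4191i, -1.4191 + 0.9482i, -0.9482 - 1.4191i, 1.4191 - 0.9482i


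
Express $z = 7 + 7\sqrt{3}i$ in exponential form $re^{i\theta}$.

r = |z| = sqrt((7)^2 + (7*sqrt(3))^2) = sqrt(49 + 147) = sqrt(196) = 14
θ = arctan(b/a) = arctan(12.1244/7) (quadrant-adjusted) = 60° = π/3
z = 14e^(i*π/3)


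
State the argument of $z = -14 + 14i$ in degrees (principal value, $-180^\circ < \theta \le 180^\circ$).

θ = arctan(b/a) = arctan(14/-14) (quadrant-adjusted) = 135°


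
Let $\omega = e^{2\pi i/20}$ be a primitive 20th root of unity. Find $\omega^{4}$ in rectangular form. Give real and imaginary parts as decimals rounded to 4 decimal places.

ω^4 = e^(2πi·4/20) = e^(i·2π/5)
= cos(2π/5) + i sin(2π/5)
= 0.3090 + 0.9511i


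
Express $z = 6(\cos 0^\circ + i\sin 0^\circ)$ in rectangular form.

a = r cos θ = 6 * 1 = 6
b = r sin θ = 6 * 0 = 0
z = 6


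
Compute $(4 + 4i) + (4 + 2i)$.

(4 + 4) + (4 + 2)i = 8 + 6i


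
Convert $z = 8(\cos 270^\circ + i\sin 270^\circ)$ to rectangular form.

a = r cos θ = 8 * 0 = 0
b = r sin θ = 8 * -1 = -8
z = -8i


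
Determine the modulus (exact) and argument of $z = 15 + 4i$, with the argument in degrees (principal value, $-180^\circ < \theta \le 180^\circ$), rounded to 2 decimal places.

|z| = sqrt(15^2 + 4^2) = sqrt(241)
arg(z) = arctan(b/a) = arctan(4/15) (quadrant-adjusted) = 14.93°


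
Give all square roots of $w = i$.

|w| = 1, arg(w) = 90°
Root modulus = 1^(1/2) = 1
Root arguments: θ_k = (90° + 360°k)/2 for k = 0, 1, ..., 1
Roots: sqrt(2)/2 + (sqrt(2)/2)i, -sqrt(2)/2 - (sqrt(2)/2)i


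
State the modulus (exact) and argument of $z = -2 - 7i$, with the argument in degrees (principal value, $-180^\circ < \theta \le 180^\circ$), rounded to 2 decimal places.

|z| = sqrt((-2)^2 + (-7)^2) = sqrt(53)
arg(z) = arctan(b/a) = arctan(-7/-2) (quadrant-adjusted) = -105.95°


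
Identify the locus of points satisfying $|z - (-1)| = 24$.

|z - z0| = r describes a circle centered at z0 with radius r
Here z0 = -1 and r = 24
Locus: Circle centered at (-1, 0) with radius 24


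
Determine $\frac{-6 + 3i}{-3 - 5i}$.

Multiply numerator and denominator by conjugate (-3 + 5i):
= (-6 + 3i)(-3 + 5i) / ((-3)^2 + (-5)^2)
= (3 - 39i) / 34
= 3/34 - (39/34)i


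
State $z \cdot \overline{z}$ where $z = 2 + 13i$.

z * conjugate(z) = |z|^2 = a^2 + b^2
= 2^2 + 13^2 = 173


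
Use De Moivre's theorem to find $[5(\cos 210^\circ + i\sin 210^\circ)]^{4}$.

By De Moivre: z^n = r^n(cos(nθ) + i sin(nθ))
= 5^4(cos(4*210°) + i sin(4*210°))
= 625(cos 120° + i sin 120°)
= -625/2 + (625*sqrt(3)/2)i


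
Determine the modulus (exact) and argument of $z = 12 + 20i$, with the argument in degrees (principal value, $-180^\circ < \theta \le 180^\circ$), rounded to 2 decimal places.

|z| = sqrt(12^2 + 20^2) = sqrt(544)
arg(z) = arctan(b/a) = arctan(20/12) (quadrant-adjusted) = 59.04°


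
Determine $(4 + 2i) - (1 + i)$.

(4 - 1) + (2 - 1)i = 3 + i


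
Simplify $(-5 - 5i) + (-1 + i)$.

(-5 + (-1)) + (-5 + 1)i = -6 - 4i


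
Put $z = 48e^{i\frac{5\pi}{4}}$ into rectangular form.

a = r cos θ = 48 * -sqrt(2)/2 = -24*sqrt(2)
b = r sin θ = 48 * -sqrt(2)/2 = -24*sqrt(2)
z = -24*sqrt(2) - 24*sqrt(2)i


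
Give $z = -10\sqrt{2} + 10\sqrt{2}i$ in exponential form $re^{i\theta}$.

r = |z| = sqrt((-10*sqrt(2))^2 + (10*sqrt(2))^2) = sqrt(200 + 200) = sqrt(400) = 20
θ = arctan(b/a) = arctan(14.1421/-14.1421) (quadrant-adjusted) = 135° = 3π/4
z = 20e^(i*3π/4)


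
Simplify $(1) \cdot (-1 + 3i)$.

(a1*a2 - b1*b2) + (a1*b2 + b1*a2)i
= (-1 - 0) + (3 + 0)i
= -1 + 3i


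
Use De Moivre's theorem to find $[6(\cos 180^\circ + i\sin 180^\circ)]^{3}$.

By De Moivre: z^n = r^n(cos(nθ) + i sin(nθ))
= 6^3(cos(3*180°) + i sin(3*180°))
= 216(cos 180° + i sin 180°)
= -216


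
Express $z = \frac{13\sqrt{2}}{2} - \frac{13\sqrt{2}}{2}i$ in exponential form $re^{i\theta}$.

r = |z| = sqrt((13*sqrt(2)/2)^2 + (-13*sqrt(2)/2)^2) = sqrt(169/2 + 169/2) = sqrt(169) = 13
θ = arctan(b/a) = arctan(-9.1924/9.1924) (quadrant-adjusted) = -45° = -π/4
z = 13e^(-i*π/4)


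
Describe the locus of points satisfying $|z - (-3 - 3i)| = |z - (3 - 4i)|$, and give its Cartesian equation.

|z - z1| = |z - z2| means z is equidistant from z1 and z2,
i.e. the perpendicular bisector of the segment from (-3, -3) to (3, -4) (midpoint (0, -7/2)).
With z = x + yi, square both sides:
(x - (-3))^2 + (y - (-3))^2 = (x - 3)^2 + (y - (-4))^2
The x^2 and y^2 terms cancel: 12x + (-2)y = 25 - 18 = 7
Simplify: 12x - 2y = 7
Locus: Perpendicular bisector of the segment from (-3, -3) to (3, -4): the line 12x - 2y = 7


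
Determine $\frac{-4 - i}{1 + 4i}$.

Multiply numerator and denominator by conjugate (1 - 4i):
= (-4 - i)(1 - 4i) / (1^2 + 4^2)
= (-8 + 15i) / 17
= -8/17 + (15/17)i


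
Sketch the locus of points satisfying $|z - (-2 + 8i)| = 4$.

|z - z0| = r describes a circle centered at z0 with radius r
Here z0 = -2 + 8i and r = 4
Locus: Circle centered at (-2, 8) with radius 4


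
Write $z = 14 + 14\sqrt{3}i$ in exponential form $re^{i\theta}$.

r = |z| = sqrt((14)^2 + (14*sqrt(3))^2) = sqrt(196 + 588) = sqrt(784) = 28
θ = arctan(b/a) = arctan(24.2487/14) (quadrant-adjusted) = 60° = π/3
z = 28e^(i*π/3)


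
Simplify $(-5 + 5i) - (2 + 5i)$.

(-5 - 2) + (5 - 5)i = -7


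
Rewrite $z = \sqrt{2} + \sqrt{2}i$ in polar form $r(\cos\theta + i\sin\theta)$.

r = |z| = sqrt(a^2 + b^2) = sqrt((sqrt(2))^2 + (sqrt(2))^2) = sqrt(2 + 2) = sqrt(4) = 2
θ = arctan(b/a) = arctan(1.4142/1.4142) (quadrant-adjusted) = 45°
z = 2(cos 45° + i sin 45°)


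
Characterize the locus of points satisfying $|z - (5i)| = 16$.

|z - z0| = r describes a circle centered at z0 with radius r
Here z0 = 5i and r = 16
Locus: Circle centered at (0, 5) with radius 16


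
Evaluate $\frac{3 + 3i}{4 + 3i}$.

Multiply numerator and denominator by conjugate (4 - 3i):
= (3 + 3i)(4 - 3i) / (4^2 + 3^2)
= (21 + 3i) / 25
= 21/25 + (3/25)i


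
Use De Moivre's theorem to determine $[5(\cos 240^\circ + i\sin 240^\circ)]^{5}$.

By De Moivre: z^n = r^n(cos(nθ) + i sin(nθ))
= 5^5(cos(5*240°) + i sin(5*240°))
= 3125(cos 120° + i sin 120°)
= -3125/2 + (3125*sqrt(3)/2)i


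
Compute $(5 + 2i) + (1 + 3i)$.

(5 + 1) + (2 + 3)i = 6 + 5i


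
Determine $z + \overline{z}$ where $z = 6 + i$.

z + conjugate(z) = (a + bi) + (a - bi) = 2a
= 2 * 6 = 12
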